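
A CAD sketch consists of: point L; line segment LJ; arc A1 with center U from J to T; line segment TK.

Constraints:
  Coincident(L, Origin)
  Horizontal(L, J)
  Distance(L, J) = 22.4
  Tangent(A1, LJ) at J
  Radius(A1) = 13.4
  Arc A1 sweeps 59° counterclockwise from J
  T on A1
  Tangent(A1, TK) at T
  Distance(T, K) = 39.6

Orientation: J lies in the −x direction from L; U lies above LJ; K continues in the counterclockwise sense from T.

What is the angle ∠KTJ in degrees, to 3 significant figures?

150°

L is at the origin; LJ is horizontal with |LJ| = 22.4 and J on the −x side, so J = (-22.4, 0.00). The tangent condition forces UJ to be normal to LJ, so U = J + (0, 13.4) = (-22.4, 13.4). On A1, J sits at bearing -90° from U; a 59° counterclockwise sweep puts T at bearing -31°, so T = U + 13.4·(cos -31°, sin -31°) = (-10.9, 6.50). The tangent condition forces UT to be normal to TK, so TK runs along (−sin -31°, cos -31°); with |TK| = 39.6, K = (9.48, 40.4). Then cos ∠KTJ = TK·TJ / (|TK||TJ|), giving 150°.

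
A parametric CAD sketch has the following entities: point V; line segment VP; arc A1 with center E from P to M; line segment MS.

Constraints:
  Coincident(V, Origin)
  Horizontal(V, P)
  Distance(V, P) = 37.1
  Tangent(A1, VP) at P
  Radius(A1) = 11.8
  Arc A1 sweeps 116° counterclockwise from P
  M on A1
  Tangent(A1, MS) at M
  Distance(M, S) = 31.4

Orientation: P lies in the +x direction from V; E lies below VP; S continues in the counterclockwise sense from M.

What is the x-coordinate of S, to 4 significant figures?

40.26

On A1, P sits at bearing 90° from E; a 116° counterclockwise sweep puts M at bearing 206°, so M = E + 11.8·(cos 206°, sin 206°) = (26.49, -16.97). Tangency of A1 to MS means the radius EM is perpendicular to MS, so MS runs along (−sin 206°, cos 206°); with |MS| = 31.4, S = (40.26, -45.19). So S.x = 40.26.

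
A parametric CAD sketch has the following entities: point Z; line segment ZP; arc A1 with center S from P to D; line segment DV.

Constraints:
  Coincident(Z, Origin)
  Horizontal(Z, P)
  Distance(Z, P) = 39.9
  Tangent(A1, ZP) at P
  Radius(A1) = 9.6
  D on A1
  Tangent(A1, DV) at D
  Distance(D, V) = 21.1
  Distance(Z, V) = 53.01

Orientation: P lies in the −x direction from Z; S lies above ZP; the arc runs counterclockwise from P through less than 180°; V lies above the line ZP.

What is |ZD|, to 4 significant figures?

34.57

Checks: |ZP| = 39.90 ✓; |SD| = 9.600 ✓; ∠(SD, DV) = 90.00° ✓; |DV| = 21.10 ✓; |ZV| = 53.01 ✓.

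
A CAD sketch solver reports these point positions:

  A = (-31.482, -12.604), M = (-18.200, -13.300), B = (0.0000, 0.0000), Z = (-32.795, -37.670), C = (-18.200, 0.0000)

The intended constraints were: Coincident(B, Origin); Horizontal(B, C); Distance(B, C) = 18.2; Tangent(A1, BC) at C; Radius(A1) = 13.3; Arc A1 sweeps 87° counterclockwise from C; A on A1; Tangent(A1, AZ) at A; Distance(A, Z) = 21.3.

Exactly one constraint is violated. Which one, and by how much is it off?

Distance(A, Z) = 21.3 — off by 3.80.

B = (0.00, 0.00) ✓; B.y = 0.00, C.y = 0.00 ✓; |BC| = 18.20 ✓; ∠(MC, CB) = 90.00° ✓; |MC| = 13.30 ✓; bearing(M→A) − bearing(M→C) = 87.00° ✓; |MA| = 13.30 ✓; ∠(MA, AZ) = 90.00° ✓; |AZ| = 25.10 ✗.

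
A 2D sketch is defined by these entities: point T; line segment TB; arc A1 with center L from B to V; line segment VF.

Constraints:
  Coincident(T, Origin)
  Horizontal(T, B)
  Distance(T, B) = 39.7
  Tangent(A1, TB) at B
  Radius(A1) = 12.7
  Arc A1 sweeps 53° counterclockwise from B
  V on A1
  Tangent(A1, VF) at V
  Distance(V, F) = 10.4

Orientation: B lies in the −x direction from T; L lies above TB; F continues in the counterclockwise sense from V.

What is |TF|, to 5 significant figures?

26.859

T is at the origin; TB is horizontal with |TB| = 39.7 and B on the −x side, so B = (-39.700, 0.0000). The tangent condition forces LB to be normal to TB, so L = B + (0, 12.7) = (-39.700, 12.700). On A1, B sits at bearing -90° from L; a 53° counterclockwise sweep puts V at bearing -37°, so V = L + 12.7·(cos -37°, sin -37°) = (-29.557, 5.0569). Tangency of A1 to VF means the radius LV is perpendicular to VF, so VF runs along (−sin -37°, cos -37°); with |VF| = 10.4, F = (-23.298, 13.363). Then |TF| = |F − T| = 26.859.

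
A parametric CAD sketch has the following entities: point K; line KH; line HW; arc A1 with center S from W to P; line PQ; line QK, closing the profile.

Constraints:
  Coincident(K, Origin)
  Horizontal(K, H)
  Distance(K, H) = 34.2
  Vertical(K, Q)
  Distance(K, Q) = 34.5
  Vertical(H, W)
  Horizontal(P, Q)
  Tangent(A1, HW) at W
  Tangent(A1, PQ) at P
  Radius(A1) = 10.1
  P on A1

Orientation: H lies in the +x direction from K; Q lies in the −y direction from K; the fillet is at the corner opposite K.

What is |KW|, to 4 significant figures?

42.01

K is at the origin; K and H share the same y with |KH| = 34.2 and H on the +x side, so H = (34.20, 0.000). KQ is vertical with |KQ| = 34.5 and Q on the −y side, so Q = (0.000, -34.50). The virtual corner opposite K is at (34.20, -34.50). Tangency of A1 to HW means the radius SW is perpendicular to HW and tangency of A1 to PQ means the radius SP is perpendicular to PQ, with radius 10.1, so the center S sits 10.1 in from both sides at S = (24.10, -24.40). That places the tangent points at W = (34.20, -24.40) on HW and P = (24.10, -34.50) on PQ. Then |KW| = |W − K| = 42.01.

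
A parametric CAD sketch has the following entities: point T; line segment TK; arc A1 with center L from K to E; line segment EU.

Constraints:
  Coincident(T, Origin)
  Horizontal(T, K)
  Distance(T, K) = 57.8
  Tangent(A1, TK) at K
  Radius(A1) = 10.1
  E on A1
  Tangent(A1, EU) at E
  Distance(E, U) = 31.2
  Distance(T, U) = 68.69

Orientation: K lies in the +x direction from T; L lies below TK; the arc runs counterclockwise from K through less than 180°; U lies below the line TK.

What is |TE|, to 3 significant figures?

49.4

Checks: |LE| = 10.10 ✓; ∠(LE, EU) = 90.00° ✓; |EU| = 31.20 ✓; |TU| = 68.69 ✓.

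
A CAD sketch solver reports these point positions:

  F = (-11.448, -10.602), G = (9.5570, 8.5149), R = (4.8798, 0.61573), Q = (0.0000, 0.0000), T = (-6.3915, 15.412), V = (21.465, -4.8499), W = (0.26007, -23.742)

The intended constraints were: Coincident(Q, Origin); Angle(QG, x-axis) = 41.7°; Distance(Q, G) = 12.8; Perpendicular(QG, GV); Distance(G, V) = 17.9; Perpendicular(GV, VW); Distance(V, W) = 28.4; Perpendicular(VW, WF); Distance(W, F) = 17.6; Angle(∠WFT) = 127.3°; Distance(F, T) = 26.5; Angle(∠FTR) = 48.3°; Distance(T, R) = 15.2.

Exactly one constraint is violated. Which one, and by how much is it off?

Distance(T, R) = 15.2 — off by 3.40.

Q = (0.00, 0.00) ✓; QG at 41.70° ✓; |QG| = 12.80 ✓; ∠(QG, GV) = 90.00° ✓; |GV| = 17.90 ✓; ∠(GV, VW) = 90.00° ✓; |VW| = 28.40 ✓; ∠(VW, WF) = 90.00° ✓; |WF| = 17.60 ✓; ∠WFT = 127.3° ✓; |FT| = 26.50 ✓; ∠FTR = 48.30° ✓; |TR| = 18.60 ✗.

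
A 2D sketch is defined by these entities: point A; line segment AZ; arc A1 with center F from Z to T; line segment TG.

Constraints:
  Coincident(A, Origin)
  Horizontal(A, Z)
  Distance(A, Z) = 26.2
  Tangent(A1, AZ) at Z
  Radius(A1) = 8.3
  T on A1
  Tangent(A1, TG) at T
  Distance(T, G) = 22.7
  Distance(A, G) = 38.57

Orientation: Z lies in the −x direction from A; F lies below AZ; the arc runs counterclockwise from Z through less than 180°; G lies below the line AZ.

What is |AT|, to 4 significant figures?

35.60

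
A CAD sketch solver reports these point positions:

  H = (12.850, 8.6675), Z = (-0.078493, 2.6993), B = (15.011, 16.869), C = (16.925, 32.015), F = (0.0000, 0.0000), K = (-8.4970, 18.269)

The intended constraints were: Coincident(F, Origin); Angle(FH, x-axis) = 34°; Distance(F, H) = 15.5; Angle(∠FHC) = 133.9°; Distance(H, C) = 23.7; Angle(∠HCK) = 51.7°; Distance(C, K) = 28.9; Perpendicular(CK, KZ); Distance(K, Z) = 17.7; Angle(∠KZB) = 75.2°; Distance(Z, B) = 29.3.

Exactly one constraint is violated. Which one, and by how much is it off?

Distance(Z, B) = 29.3 — off by 8.60.

F = (0.00, 0.00) ✓; FH at 34.00° ✓; |FH| = 15.50 ✓; ∠FHC = 133.9° ✓; |HC| = 23.70 ✓; ∠HCK = 51.70° ✓; |CK| = 28.90 ✓; ∠(CK, KZ) = 90.00° ✓; |KZ| = 17.70 ✓; ∠KZB = 75.20° ✓; |ZB| = 20.70 ✗.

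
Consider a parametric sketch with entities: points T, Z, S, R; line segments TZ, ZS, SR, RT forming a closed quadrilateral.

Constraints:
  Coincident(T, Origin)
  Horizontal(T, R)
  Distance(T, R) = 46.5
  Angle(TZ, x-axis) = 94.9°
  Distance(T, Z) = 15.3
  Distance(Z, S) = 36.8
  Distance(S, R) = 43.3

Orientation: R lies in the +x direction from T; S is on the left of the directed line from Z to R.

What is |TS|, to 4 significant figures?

47.21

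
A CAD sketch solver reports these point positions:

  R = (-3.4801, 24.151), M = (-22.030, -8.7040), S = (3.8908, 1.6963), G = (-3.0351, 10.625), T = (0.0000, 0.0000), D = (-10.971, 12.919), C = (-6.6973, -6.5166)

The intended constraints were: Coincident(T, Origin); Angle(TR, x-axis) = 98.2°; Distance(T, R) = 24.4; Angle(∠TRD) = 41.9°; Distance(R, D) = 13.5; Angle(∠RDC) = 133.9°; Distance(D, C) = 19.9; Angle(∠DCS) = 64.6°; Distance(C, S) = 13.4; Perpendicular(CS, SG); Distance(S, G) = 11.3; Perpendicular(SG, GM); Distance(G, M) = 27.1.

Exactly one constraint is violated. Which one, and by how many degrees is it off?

Perpendicular(SG, GM) — off by 7.70°.

T = (0.00, 0.00) ✓; TR at 98.20° ✓; |TR| = 24.40 ✓; ∠TRD = 41.90° ✓; |RD| = 13.50 ✓; ∠RDC = 133.9° ✓; |DC| = 19.90 ✓; ∠DCS = 64.60° ✓; |CS| = 13.40 ✓; ∠(CS, SG) = 90.00° ✓; |SG| = 11.30 ✓; ∠(SG, GM) = 97.70° ✗; |GM| = 27.10 ✓.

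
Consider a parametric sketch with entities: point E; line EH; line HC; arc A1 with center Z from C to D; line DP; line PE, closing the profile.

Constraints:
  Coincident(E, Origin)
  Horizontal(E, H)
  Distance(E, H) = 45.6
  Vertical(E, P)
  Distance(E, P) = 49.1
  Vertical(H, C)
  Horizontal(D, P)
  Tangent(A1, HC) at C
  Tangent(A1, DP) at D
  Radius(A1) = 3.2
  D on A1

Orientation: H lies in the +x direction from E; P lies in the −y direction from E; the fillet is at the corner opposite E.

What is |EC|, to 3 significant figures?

64.7

E is at the origin; EH is horizontal with |EH| = 45.6 and H on the +x side, so H = (45.6, 0.00). E and P share the same x with |EP| = 49.1 and P on the −y side, so P = (0.00, -49.1). The virtual corner opposite E is at (45.6, -49.1). The tangent condition forces ZC to be normal to HC and since A1 is tangent to DP there, ZD ⟂ DP, with radius 3.2, so the center Z sits 3.2 in from both sides at Z = (42.4, -45.9). That places the tangent points at C = (45.6, -45.9) on HC and D = (42.4, -49.1) on DP. Then |EC| = |C − E| = 64.7.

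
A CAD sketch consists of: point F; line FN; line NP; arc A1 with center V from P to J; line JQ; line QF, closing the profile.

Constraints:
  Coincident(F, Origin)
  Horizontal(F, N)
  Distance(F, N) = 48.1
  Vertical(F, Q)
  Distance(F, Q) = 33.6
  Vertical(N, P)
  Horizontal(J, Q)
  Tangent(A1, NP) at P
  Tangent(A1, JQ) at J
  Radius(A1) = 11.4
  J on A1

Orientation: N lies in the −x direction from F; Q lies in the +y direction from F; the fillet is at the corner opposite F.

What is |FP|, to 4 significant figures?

52.98

F is at the origin; FN is horizontal with |FN| = 48.1 and N on the −x side, so N = (-48.10, 0.000). FQ is vertical with |FQ| = 33.6 and Q on the +y side, so Q = (0.000, 33.60). The virtual corner opposite F is at (-48.10, 33.60). Tangency of A1 to NP means the radius VP is perpendicular to NP and tangency of A1 to JQ means the radius VJ is perpendicular to JQ, with radius 11.4, so the center V sits 11.4 in from both sides at V = (-36.70, 22.20). That places the tangent points at P = (-48.10, 22.20) on NP and J = (-36.70, 33.60) on JQ. Then |FP| = |P − F| = 52.98.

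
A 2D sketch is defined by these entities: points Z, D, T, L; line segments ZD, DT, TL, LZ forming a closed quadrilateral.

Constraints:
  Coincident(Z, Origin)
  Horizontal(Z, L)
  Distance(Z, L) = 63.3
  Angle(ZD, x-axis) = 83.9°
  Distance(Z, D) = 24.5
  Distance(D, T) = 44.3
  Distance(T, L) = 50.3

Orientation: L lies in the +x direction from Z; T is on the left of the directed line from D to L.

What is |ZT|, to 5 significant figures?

61.561

Checks: |DT| = 44.30 ✓; |TL| = 50.30 ✓.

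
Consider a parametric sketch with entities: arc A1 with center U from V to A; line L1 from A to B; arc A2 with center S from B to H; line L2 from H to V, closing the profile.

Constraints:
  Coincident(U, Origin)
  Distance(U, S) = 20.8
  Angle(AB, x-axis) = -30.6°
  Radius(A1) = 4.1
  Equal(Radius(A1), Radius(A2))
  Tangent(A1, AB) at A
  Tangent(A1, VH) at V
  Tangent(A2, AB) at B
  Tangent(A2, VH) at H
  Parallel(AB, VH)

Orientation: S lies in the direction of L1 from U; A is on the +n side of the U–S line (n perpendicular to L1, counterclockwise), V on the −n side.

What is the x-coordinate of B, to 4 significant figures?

19.99

Tangency of A1 to both parallel lines with radius 4.1 puts A and V at U ± 4.1·n: A = (2.087, 3.529), V = (-2.087, -3.529). Equal radii place B and H the same way about S: B = S + 4.1·n = (19.99, -7.059), H = S − 4.1·n = (15.82, -14.12). So B.x = 19.99.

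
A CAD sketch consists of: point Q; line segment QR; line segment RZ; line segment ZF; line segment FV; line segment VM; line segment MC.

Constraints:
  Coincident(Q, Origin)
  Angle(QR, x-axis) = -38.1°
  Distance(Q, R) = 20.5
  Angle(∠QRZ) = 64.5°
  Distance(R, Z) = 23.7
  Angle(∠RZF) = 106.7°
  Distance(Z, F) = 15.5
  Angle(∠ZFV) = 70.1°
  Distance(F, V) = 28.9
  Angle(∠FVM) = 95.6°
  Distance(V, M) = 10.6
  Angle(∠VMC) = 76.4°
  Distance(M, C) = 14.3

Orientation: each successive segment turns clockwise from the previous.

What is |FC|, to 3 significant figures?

17.9

∠FVM = 95.6° gives VM at -61.2° from the x-axis; with |VM| = 10.6, M = (16.0, -9.77). ∠VMC = 76.4° gives MC at -165° from the x-axis; with |MC| = 14.3, C = (2.18, -13.5). Then |FC| = |C − F| = 17.9.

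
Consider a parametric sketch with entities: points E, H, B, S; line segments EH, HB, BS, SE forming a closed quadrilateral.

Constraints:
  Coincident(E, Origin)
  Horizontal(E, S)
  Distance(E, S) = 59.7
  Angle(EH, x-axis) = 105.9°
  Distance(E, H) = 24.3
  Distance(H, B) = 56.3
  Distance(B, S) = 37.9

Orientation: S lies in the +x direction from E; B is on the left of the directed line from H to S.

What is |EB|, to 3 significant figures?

60.2

Checks: |HB| = 56.30 ✓; |BS| = 37.90 ✓.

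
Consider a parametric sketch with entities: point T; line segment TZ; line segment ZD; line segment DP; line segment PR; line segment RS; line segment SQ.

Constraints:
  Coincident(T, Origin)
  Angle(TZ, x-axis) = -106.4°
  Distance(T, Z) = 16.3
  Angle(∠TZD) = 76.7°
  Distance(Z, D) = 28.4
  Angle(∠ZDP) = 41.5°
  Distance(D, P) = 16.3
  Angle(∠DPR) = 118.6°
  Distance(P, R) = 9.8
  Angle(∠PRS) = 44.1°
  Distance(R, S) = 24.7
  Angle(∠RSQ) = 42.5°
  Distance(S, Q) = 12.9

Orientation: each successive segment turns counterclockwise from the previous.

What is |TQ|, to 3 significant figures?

21.7

T is at the origin; TZ runs at -106.4° with length 16.3, so Z = (-4.60, -15.6). ∠TZD = 76.7° gives ZD at -3.10° from the x-axis; with |ZD| = 28.4, D = (23.8, -17.2). ∠ZDP = 41.5° gives DP at 135° from the x-axis; with |DP| = 16.3, P = (12.2, -5.73). ∠DPR = 118.6° gives PR at -163° from the x-axis; with |PR| = 9.8, R = (2.77, -8.56). ∠PRS = 44.1° gives RS at -27.3° from the x-axis; with |RS| = 24.7, S = (24.7, -19.9). ∠RSQ = 42.5° gives SQ at 110° from the x-axis; with |SQ| = 12.9, Q = (20.3, -7.78). Then |TQ| = |Q − T| = 21.7.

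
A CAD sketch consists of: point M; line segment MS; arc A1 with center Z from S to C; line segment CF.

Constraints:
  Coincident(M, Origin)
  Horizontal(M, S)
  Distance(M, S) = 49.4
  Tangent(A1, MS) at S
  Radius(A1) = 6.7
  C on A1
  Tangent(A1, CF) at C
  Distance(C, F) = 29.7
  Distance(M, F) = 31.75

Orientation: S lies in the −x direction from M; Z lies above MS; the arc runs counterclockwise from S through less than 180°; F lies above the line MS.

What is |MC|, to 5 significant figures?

44.898

M is at the origin; MS is horizontal with |MS| = 49.4 and S on the −x side, so S = (-49.400, 0.0000). Tangency of A1 to MS means the radius ZS is perpendicular to MS, so Z = S + (0, 6.7) = (-49.400, 6.7000). Since ZC ⟂ CF (tangency), |ZF| = √(6.7² + 29.7²) = 30.446 regardless of where C sits on A1. So F lies on both circle(M, 31.75) and circle(Z, 30.446); the above-MS intersection is F = (-23.008, 21.880). C is the foot of the tangent from F: C = (-44.863, 1.7696).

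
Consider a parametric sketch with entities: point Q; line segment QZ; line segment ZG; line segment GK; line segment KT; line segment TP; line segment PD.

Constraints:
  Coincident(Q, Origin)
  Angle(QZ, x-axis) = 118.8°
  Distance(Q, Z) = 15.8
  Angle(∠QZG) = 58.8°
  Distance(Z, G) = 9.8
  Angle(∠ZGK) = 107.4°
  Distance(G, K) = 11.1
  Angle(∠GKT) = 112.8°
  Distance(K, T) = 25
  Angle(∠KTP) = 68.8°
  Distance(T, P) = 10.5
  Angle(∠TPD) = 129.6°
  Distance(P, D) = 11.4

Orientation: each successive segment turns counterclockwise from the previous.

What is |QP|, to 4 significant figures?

17.88

∠GKT = 112.8° gives KT at 19.80° from the x-axis; with |KT| = 25.0, T = (18.52, 5.656). ∠KTP = 68.8° gives TP at 131.0° from the x-axis; with |TP| = 10.5, P = (11.64, 13.58). Then |QP| = |P − Q| = 17.88.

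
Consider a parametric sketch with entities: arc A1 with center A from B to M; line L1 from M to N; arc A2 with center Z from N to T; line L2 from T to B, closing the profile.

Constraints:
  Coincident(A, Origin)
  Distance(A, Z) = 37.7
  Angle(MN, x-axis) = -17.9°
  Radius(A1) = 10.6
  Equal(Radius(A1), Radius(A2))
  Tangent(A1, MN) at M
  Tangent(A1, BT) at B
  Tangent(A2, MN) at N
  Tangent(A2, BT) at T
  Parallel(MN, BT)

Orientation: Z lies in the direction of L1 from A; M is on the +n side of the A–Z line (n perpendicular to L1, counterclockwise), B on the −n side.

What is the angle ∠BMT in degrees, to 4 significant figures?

60.65°

The slot axis is L1's direction at -17.9°, so u = (cos -17.9°, sin -17.9°) = (0.9516, -0.3074) and n = (−sin -17.9°, cos -17.9°) = (0.3074, 0.9516). A is at the origin and Z lies 37.7 along u from A, so Z = 37.7·u = (35.88, -11.59). Tangency of A1 to both parallel lines with radius 10.6 puts M and B at A ± 10.6·n: M = (3.258, 10.09), B = (-3.258, -10.09). Equal radii place N and T the same way about Z: N = Z + 10.6·n = (39.13, -1.500), T = Z − 10.6·n = (32.62, -21.67). Then cos ∠BMT = MB·MT / (|MB||MT|), giving 60.65°.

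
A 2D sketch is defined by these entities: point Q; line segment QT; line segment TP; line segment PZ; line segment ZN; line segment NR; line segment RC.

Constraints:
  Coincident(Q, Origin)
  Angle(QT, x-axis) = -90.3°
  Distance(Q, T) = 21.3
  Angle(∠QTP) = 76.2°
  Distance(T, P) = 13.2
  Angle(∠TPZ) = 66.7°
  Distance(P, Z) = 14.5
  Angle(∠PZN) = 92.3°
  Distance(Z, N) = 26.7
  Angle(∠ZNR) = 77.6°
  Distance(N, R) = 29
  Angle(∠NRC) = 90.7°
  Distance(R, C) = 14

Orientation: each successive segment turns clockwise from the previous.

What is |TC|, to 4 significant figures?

16.50

∠ZNR = 77.6° gives NR at -137.5° from the x-axis; with |NR| = 29.0, R = (-3.643, -41.51). ∠NRC = 90.7° gives RC at 133.2° from the x-axis; with |RC| = 14.0, C = (-13.23, -31.30). Then |TC| = |C − T| = 16.50.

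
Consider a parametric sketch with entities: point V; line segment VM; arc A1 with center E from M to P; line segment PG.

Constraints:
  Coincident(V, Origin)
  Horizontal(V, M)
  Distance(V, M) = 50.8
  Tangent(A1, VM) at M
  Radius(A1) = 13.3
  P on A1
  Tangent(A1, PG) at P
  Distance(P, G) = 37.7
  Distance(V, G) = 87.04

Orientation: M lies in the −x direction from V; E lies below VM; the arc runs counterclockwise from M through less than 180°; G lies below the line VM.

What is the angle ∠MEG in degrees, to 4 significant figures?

144.6°

Checks: |EP| = 13.30 ✓; ∠(EP, PG) = 90.00° ✓; |PG| = 37.70 ✓; |VG| = 87.04 ✓.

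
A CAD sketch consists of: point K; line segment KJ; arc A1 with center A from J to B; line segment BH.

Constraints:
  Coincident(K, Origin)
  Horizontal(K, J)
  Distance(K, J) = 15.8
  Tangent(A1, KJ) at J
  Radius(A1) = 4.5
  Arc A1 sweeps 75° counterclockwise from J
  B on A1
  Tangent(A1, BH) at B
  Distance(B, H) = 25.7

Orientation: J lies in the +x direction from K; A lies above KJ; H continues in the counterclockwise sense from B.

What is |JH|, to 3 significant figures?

30.2

On A1, J sits at bearing -90° from A; a 75° counterclockwise sweep puts B at bearing -15°, so B = A + 4.5·(cos -15°, sin -15°) = (20.1, 3.34). A1 meets BH tangentially, so AB is at right angles to BH, so BH runs along (−sin -15°, cos -15°); with |BH| = 25.7, H = (26.8, 28.2). Then |JH| = |H − J| = 30.2.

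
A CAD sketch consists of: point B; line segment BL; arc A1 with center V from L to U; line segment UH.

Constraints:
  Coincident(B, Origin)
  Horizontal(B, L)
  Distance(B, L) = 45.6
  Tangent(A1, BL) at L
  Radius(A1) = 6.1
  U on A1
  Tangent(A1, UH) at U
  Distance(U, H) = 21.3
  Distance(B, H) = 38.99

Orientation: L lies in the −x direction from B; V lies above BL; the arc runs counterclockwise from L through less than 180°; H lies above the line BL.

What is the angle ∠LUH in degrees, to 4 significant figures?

146.9°

Checks: B.y = 0.00, L.y = 0.00 ✓; |VU| = 6.100 ✓; ∠(VU, UH) = 90.00° ✓; |UH| = 21.30 ✓; |BH| = 38.99 ✓.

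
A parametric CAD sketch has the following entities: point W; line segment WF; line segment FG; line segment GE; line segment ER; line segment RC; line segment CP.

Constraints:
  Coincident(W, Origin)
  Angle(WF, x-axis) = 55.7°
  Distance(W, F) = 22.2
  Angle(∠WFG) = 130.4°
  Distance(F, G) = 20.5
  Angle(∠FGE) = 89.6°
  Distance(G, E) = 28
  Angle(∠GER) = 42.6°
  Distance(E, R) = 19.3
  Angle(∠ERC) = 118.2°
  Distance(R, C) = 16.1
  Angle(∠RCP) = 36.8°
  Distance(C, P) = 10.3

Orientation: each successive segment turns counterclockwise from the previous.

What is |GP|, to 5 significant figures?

9.6093

W is at the origin; WF runs at 55.7° with length 22.2, so F = (12.510, 18.339). ∠WFG = 130.4° gives FG at 105.30° from the x-axis; with |FG| = 20.5, G = (7.1009, 38.113). ∠FGE = 89.6° gives GE at -164.30° from the x-axis; with |GE| = 28.0, E = (-19.854, 30.536). ∠GER = 42.6° gives ER at -26.900° from the x-axis; with |ER| = 19.3, R = (-2.6428, 21.804). ∠ERC = 118.2° gives RC at 34.900° from the x-axis; with |RC| = 16.1, C = (10.562, 31.016). ∠RCP = 36.8° gives CP at 178.10° from the x-axis; with |CP| = 10.3, P = (0.26731, 31.357). Then |GP| = |P − G| = 9.6093.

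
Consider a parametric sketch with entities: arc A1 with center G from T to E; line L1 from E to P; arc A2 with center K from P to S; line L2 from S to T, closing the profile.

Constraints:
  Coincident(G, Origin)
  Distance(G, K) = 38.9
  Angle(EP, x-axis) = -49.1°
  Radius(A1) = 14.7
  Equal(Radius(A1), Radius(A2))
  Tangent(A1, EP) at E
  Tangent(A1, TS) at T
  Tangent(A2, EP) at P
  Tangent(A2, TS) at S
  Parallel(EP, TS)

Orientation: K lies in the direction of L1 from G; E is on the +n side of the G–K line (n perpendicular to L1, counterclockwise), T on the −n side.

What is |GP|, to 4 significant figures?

41.58

Tangency of A1 to both parallel lines with radius 14.7 puts E and T at G ± 14.7·n: E = (11.11, 9.625), T = (-11.11, -9.625). Equal radii place P and S the same way about K: P = K + 14.7·n = (36.58, -19.78), S = K − 14.7·n = (14.36, -39.03). Then |GP| = |P − G| = 41.58.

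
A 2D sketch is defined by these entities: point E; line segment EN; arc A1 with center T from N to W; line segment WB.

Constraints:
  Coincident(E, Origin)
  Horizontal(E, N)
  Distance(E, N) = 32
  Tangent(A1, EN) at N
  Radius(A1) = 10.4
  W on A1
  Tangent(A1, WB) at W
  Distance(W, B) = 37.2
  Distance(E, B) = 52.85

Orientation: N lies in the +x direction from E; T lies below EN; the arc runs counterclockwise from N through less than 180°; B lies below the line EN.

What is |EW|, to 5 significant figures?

24.083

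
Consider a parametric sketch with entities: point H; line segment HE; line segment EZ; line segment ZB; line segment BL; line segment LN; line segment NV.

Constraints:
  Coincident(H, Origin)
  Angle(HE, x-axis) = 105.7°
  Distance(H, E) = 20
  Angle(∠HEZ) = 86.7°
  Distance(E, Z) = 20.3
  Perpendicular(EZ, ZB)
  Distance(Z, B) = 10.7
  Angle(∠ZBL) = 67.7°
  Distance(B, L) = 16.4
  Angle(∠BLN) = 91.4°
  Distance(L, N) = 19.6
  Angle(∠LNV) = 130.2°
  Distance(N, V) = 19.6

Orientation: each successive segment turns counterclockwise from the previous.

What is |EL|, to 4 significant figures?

6.806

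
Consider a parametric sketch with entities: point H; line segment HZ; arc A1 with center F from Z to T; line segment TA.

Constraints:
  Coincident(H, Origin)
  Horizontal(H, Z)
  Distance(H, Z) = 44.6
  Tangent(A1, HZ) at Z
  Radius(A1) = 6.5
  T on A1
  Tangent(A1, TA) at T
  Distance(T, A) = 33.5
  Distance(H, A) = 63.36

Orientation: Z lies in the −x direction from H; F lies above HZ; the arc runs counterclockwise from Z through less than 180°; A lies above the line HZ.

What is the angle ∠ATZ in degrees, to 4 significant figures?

125.9°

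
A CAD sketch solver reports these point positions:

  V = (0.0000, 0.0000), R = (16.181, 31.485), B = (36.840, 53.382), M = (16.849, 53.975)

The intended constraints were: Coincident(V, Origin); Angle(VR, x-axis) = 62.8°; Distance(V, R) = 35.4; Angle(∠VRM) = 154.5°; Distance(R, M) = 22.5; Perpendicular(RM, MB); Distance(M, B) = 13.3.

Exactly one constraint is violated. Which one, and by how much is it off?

Distance(M, B) = 13.3 — off by 6.70.

V = (0.00, 0.00) ✓; VR at 62.80° ✓; |VR| = 35.40 ✓; ∠VRM = 154.5° ✓; |RM| = 22.50 ✓; ∠(RM, MB) = 90.00° ✓; |MB| = 20.00 ✗.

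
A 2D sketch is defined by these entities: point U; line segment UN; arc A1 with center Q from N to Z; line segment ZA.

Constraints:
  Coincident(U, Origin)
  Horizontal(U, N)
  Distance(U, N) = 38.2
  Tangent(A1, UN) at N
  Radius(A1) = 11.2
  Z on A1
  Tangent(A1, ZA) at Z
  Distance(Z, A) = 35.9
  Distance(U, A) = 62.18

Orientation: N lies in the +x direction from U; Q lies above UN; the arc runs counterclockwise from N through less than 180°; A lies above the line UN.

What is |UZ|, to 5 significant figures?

51.008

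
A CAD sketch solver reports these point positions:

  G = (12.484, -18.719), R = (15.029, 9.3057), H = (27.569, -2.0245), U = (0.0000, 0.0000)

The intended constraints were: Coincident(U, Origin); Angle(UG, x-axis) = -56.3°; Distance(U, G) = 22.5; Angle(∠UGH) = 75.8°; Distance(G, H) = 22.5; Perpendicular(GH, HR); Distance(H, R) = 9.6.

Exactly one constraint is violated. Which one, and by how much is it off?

Distance(H, R) = 9.6 — off by 7.30.

U = (0.00, 0.00) ✓; UG at -56.30° ✓; |UG| = 22.50 ✓; ∠UGH = 75.80° ✓; |GH| = 22.50 ✓; ∠(GH, HR) = 90.00° ✓; |HR| = 16.90 ✗.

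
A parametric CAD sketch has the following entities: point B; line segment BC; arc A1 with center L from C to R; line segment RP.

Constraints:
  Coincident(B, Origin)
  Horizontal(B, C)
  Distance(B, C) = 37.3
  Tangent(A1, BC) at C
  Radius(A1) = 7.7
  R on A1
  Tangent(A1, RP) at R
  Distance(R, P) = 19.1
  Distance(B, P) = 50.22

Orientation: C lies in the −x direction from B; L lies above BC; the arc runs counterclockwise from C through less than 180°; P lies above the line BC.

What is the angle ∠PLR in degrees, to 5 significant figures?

68.044°

B is at the origin; B and C share the same y with |BC| = 37.3 and C on the −x side, so C = (-37.300, 0.0000). A1 meets BC tangentially, so LC is at right angles to BC, so L = C + (0, 7.7) = (-37.300, 7.7000). Since LR ⟂ RP (tangency), |LP| = √(7.7² + 19.1²) = 20.594 regardless of where R sits on A1. So P lies on both circle(B, 50.22) and circle(L, 20.594); the above-BC intersection is P = (-41.831, 27.789). R is the foot of the tangent from P: R = (-30.967, 12.080).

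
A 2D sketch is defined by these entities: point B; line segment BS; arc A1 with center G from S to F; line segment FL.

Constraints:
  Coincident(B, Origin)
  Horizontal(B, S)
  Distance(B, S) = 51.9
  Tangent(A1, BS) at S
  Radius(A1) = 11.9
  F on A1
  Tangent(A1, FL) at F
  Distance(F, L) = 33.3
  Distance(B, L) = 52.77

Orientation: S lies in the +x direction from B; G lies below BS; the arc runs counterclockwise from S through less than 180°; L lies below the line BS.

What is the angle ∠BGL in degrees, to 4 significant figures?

69.79°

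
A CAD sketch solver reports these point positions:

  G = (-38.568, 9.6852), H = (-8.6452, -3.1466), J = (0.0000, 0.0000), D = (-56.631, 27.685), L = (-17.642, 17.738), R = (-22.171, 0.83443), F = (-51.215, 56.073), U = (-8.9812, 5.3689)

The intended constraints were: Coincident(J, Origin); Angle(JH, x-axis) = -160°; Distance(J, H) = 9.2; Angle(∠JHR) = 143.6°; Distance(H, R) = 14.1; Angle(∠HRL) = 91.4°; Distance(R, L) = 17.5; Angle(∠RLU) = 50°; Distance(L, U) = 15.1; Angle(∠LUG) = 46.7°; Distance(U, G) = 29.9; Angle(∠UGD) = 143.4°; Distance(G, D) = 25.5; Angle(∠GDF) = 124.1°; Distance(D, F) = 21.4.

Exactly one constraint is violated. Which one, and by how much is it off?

Distance(D, F) = 21.4 — off by 7.50.

J = (0.00, 0.00) ✓; JH at -160.0° ✓; |JH| = 9.200 ✓; ∠JHR = 143.6° ✓; |HR| = 14.10 ✓; ∠HRL = 91.40° ✓; |RL| = 17.50 ✓; ∠RLU = 50.00° ✓; |LU| = 15.10 ✓; ∠LUG = 46.70° ✓; |UG| = 29.90 ✓; ∠UGD = 143.4° ✓; |GD| = 25.50 ✓; ∠GDF = 124.1° ✓; |DF| = 28.90 ✗.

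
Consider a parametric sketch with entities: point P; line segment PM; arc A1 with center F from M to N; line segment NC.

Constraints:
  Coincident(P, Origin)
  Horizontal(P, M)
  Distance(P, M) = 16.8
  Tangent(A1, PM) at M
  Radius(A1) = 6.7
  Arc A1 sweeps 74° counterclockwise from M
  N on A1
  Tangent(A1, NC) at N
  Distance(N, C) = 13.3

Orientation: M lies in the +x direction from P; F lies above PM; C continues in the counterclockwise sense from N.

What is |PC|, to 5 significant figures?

32.172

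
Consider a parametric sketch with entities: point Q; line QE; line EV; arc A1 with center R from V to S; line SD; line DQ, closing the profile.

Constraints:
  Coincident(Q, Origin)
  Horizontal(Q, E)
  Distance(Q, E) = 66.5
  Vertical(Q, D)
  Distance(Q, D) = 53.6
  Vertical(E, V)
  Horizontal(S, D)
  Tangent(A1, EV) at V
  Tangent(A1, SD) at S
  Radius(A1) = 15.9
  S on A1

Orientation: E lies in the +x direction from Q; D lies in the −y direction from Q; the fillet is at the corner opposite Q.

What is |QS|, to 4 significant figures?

73.71

The virtual corner opposite Q is at (66.50, -53.60). Tangency of A1 to EV means the radius RV is perpendicular to EV and the tangent condition forces RS to be normal to SD, with radius 15.9, so the center R sits 15.9 in from both sides at R = (50.60, -37.70). That places the tangent points at V = (66.50, -37.70) on EV and S = (50.60, -53.60) on SD. Then |QS| = |S − Q| = 73.71.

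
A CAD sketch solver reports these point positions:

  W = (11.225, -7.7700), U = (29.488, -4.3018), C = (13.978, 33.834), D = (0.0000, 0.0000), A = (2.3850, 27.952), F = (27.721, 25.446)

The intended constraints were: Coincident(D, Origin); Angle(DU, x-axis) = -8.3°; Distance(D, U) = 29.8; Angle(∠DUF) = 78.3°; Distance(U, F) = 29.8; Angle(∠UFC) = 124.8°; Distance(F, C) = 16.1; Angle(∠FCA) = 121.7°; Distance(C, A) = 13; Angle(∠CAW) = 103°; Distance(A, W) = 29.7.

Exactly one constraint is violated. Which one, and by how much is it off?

Distance(A, W) = 29.7 — off by 7.10.

D = (0.00, 0.00) ✓; DU at -8.300° ✓; |DU| = 29.80 ✓; ∠DUF = 78.30° ✓; |UF| = 29.80 ✓; ∠UFC = 124.8° ✓; |FC| = 16.10 ✓; ∠FCA = 121.7° ✓; |CA| = 13.00 ✓; ∠CAW = 103.0° ✓; |AW| = 36.80 ✗.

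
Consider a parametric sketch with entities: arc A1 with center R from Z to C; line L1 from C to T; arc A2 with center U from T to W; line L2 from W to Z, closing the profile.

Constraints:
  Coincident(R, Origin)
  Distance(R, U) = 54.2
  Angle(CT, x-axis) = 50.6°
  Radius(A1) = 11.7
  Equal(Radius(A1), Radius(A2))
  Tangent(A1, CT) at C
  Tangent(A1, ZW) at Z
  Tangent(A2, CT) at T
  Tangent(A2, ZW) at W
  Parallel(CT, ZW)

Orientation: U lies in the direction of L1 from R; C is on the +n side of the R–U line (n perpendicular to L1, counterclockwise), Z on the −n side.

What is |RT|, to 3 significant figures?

55.4

Tangency of A1 to both parallel lines with radius 11.7 puts C and Z at R ± 11.7·n: C = (-9.04, 7.43), Z = (9.04, -7.43). Equal radii place T and W the same way about U: T = U + 11.7·n = (25.4, 49.3), W = U − 11.7·n = (43.4, 34.5). Then |RT| = |T − R| = 55.4.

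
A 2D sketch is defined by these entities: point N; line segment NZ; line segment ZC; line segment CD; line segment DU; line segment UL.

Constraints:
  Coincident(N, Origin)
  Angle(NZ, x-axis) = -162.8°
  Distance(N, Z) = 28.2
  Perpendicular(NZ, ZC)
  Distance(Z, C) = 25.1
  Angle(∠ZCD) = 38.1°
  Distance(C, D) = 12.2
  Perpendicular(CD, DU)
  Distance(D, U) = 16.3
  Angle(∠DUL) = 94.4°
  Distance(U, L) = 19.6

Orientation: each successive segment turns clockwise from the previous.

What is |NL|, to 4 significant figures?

50.80

N is at the origin; NZ runs at -162.8° with length 28.2, so Z = (-26.94, -8.339). NZ ⟂ ZC, so ZC runs at 107.2°; with |ZC| = 25.1, C = (-34.36, 15.64). ∠ZCD = 38.1° gives CD at -34.70° from the x-axis; with |CD| = 12.2, D = (-24.33, 8.693). CD ⟂ DU, so DU runs at -124.7°; with |DU| = 16.3, U = (-33.61, -4.708). ∠DUL = 94.4° gives UL at 149.7° from the x-axis; with |UL| = 19.6, L = (-50.53, 5.181). Then |NL| = |L − N| = 50.80.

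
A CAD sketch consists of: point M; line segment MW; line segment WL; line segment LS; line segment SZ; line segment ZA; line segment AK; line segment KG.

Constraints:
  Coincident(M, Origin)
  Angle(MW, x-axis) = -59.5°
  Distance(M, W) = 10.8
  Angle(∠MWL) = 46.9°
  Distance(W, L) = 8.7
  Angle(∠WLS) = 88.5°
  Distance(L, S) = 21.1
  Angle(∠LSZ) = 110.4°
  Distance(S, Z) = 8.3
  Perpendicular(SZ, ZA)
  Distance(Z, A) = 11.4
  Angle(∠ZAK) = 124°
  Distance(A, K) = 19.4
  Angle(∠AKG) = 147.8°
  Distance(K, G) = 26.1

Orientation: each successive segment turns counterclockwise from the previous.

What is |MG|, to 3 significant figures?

32.0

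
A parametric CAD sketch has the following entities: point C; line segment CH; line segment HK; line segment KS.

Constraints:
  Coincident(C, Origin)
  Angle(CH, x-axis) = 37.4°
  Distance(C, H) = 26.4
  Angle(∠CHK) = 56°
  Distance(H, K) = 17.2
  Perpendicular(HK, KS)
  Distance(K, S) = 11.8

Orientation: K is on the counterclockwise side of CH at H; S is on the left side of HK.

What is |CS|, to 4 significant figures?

10.38

C is at the origin; CH runs at 37.4° with length 26.4, so H = 26.4·(cos 37.4°, sin 37.4°) = (20.97, 16.03). ∠CHK = 56.0°, so HK runs at 37.4° + (180° − 56.0°) = 161.4° from the x-axis; with |HK| = 17.2, K = H + 17.2·(cos 161.4°, sin 161.4°) = (4.671, 21.52). The perpendicularity gives KS at right angles to HK; with |KS| = 11.8 on the left of HK, S = K + 11.8·(-0.3190, -0.9478) = (0.9072, 10.34). Then |CS| = |S − C| = 10.38.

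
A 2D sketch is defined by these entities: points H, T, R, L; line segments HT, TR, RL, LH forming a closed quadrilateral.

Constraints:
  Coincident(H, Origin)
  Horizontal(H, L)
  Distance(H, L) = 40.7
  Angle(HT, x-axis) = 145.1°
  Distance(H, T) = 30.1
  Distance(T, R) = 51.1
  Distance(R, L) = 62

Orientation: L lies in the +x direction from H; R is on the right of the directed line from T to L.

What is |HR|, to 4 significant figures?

34.56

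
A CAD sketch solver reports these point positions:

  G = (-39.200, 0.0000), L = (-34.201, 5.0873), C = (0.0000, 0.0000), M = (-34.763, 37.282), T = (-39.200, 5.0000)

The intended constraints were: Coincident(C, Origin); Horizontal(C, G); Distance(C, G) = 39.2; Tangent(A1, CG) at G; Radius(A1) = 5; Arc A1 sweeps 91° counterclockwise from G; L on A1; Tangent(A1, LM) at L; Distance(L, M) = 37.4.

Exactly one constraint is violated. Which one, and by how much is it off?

Distance(L, M) = 37.4 — off by 5.20.

C = (0.00, 0.00) ✓; C.y = 0.00, G.y = 0.00 ✓; |CG| = 39.20 ✓; ∠(TG, GC) = 90.00° ✓; |TG| = 5.000 ✓; bearing(T→L) − bearing(T→G) = 91.00° ✓; |TL| = 5.000 ✓; ∠(TL, LM) = 90.00° ✓; |LM| = 32.20 ✗.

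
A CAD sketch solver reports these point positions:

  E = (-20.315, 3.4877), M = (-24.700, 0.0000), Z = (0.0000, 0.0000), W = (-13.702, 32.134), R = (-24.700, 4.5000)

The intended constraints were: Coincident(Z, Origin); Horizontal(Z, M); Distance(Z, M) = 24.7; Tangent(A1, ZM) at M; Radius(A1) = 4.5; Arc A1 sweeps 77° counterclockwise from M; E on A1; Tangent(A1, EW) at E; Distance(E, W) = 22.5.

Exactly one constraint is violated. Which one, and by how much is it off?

Distance(E, W) = 22.5 — off by 6.90.

Z = (0.00, 0.00) ✓; Z.y = 0.00, M.y = 0.00 ✓; |ZM| = 24.70 ✓; ∠(RM, MZ) = 90.00° ✓; |RM| = 4.500 ✓; bearing(R→E) − bearing(R→M) = 77.00° ✓; |RE| = 4.500 ✓; ∠(RE, EW) = 90.00° ✓; |EW| = 29.40 ✗.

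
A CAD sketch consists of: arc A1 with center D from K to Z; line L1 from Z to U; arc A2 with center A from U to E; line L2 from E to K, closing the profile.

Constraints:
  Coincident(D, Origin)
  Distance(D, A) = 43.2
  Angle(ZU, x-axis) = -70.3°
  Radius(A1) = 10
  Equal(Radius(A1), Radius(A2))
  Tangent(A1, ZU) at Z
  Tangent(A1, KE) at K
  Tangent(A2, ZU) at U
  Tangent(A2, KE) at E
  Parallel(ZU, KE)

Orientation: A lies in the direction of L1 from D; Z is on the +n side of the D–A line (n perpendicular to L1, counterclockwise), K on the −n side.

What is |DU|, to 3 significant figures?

44.3

The slot axis is L1's direction at -70.3°, so u = (cos -70.3°, sin -70.3°) = (0.337, -0.941) and n = (−sin -70.3°, cos -70.3°) = (0.941, 0.337). D is at the origin and A lies 43.2 along u from D, so A = 43.2·u = (14.6, -40.7). Tangency of A1 to both parallel lines with radius 10.0 puts Z and K at D ± 10.0·n: Z = (9.41, 3.37), K = (-9.41, -3.37). Equal radii place U and E the same way about A: U = A + 10.0·n = (24.0, -37.3), E = A − 10.0·n = (5.15, -44.0). Then |DU| = |U − D| = 44.3.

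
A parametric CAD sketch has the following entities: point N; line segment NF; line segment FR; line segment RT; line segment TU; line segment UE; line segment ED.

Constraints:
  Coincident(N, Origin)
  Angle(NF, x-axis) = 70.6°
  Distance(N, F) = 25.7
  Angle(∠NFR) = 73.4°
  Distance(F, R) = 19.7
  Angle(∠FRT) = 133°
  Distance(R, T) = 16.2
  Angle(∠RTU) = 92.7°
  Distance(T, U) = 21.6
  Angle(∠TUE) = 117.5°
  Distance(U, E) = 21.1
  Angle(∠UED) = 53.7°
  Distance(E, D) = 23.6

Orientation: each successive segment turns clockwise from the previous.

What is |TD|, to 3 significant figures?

17.1

N is at the origin; NF runs at 70.6° with length 25.7, so F = (8.54, 24.2). ∠NFR = 73.4° gives FR at -36.0° from the x-axis; with |FR| = 19.7, R = (24.5, 12.7). ∠FRT = 133.0° gives RT at -83.0° from the x-axis; with |RT| = 16.2, T = (26.4, -3.42). ∠RTU = 92.7° gives TU at -170° from the x-axis; with |TU| = 21.6, U = (5.16, -7.06). ∠TUE = 117.5° gives UE at 127° from the x-axis; with |UE| = 21.1, E = (-7.60, 9.75). ∠UED = 53.7° gives ED at 0.900° from the x-axis; with |ED| = 23.6, D = (16.0, 10.1). Then |TD| = |D − T| = 17.1.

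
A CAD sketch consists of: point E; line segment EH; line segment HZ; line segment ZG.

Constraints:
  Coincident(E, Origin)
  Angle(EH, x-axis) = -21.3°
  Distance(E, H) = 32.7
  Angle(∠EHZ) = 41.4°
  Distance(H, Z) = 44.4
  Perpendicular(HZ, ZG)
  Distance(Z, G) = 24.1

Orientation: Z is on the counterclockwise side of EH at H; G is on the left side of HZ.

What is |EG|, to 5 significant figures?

20.025

E is at the origin; EH runs at -21.3° with length 32.7, so H = 32.7·(cos -21.3°, sin -21.3°) = (30.466, -11.878). ∠EHZ = 41.4°, so HZ runs at -21.3° + (180° − 41.4°) = 117.30° from the x-axis; with |HZ| = 44.4, Z = H + 44.4·(cos 117.30°, sin 117.30°) = (10.102, 27.576). The perpendicularity gives ZG at right angles to HZ; with |ZG| = 24.1 on the left of HZ, G = Z + 24.1·(-0.88862, -0.45865) = (-11.313, 16.523). Then |EG| = |G − E| = 20.025.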